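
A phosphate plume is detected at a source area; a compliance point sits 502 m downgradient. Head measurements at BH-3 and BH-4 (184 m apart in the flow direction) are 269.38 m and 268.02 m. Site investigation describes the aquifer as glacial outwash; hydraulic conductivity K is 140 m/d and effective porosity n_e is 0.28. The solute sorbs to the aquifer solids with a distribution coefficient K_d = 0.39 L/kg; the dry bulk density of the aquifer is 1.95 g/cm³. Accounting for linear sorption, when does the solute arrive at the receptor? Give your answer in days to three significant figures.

Hydraulic gradient i = (269.38 − 268.02) / 184 = 1.36 / 184 = 0.007391
Darcy flux q = K·i = 140 × 0.007391 = 1.035 m/d
v_s = q/n_e = 1.035/0.28 = 3.696 m/d
Retardation R = 1 + ρ_b·K_d/n = 1 + 1.95×0.39/0.28 = 3.716
Contaminant velocity v_c = v/R = 3.696/3.716 = 0.9945 m/d
t = L/v_c = 502/0.9945 = 504.8 d

505 days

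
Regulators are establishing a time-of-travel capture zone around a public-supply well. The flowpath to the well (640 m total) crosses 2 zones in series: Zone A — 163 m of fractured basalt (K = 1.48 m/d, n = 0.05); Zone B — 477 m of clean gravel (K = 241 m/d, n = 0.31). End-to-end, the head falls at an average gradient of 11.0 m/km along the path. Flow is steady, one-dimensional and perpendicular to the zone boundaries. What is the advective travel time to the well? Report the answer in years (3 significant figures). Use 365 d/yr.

6.81 years

For zones in series the flux q is common to all zones; the equivalent conductivity is the harmonic (thickness-weighted) mean, K_eq = L_total / Σ(L_j/K_j).
Σ(L/K) = 163/1.48 + 477/241 = 110.1 + 1.979 = 112.1 d
K_eq = L_total / Σ(L/K) = 640 / 112.1 = 5.708 m/d
q = K_eq · i = 5.708 × 0.011 = 0.06279 m/d (same in every zone)
Zone A: v = q/n = 0.06279/0.05 = 1.256 m/d → t_A = 163/1.256 = 129.8 d
Zone B: v = q/n = 0.06279/0.31 = 0.2026 m/d → t_B = 477/0.2026 = 2355 d
Total t = 129.8 + 2355 = 2485 d
   = 2485 / 365 = 6.81 yr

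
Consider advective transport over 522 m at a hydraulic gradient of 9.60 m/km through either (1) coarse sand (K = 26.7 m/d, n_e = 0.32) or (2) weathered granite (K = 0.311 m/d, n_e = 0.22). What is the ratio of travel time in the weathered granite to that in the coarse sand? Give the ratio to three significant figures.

Unit 1 (coarse sand): v = 26.7×0.0096/0.32 = 0.8010 m/d, t = 522/0.8010 = 651.7 d
Unit 2 (weathered granite): v = 0.311×0.0096/0.22 = 0.01357 m/d, t = 522/0.01357 = 38460 d
t(weathered granite) / t(coarse sand) = 38460/651.7 = 59.0

59.0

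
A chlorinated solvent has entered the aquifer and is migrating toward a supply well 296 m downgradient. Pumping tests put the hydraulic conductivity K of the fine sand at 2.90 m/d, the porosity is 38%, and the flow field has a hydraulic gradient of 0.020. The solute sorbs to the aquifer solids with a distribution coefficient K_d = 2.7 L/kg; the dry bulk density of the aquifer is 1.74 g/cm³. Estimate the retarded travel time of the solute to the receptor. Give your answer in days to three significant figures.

25900 days

q = Ki = 2.90 × 0.020 = 0.05800 m/d
Average linear velocity = 0.05800 / 0.38 = 0.1526 m/d
Retardation R = 1 + ρ_b·K_d/n = 1 + 1.74×2.7/0.38 = 13.36
Contaminant velocity v_c = v/R = 0.1526/13.36 = 0.01142 m/d
t = L/v_c = 296/0.01142 = 25920 d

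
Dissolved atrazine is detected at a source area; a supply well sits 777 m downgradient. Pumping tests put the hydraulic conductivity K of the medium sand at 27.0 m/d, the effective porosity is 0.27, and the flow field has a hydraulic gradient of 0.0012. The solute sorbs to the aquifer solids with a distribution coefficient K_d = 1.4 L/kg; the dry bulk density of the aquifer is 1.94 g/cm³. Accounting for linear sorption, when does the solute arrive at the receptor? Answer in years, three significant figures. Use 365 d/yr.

Specific discharge q = 27.0 × 0.0012 = 0.03240 m/d
v_s = q/n_e = 0.03240/0.27 = 0.1200 m/d
Retardation R = 1 + ρ_b·K_d/n = 1 + 1.94×1.4/0.27 = 11.06
Contaminant velocity v_c = v/R = 0.1200/11.06 = 0.01085 m/d
t = L/v_c = 777/0.01085 = 71610 d
   = 71610/365 = 196 yr

196 years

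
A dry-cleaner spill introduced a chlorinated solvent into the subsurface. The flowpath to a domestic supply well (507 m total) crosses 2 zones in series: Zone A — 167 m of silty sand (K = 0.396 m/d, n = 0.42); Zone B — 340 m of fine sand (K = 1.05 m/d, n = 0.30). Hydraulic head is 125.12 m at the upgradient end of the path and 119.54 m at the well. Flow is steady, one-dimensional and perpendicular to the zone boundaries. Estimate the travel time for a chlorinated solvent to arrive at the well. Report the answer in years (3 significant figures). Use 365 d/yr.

63.0 years

Total head drop ΔH = 125.12 − 119.54 = 5.58 m
Steady 1-D flow in series ⇒ the Darcy flux q is identical in every zone and the zone head losses add (resistances L/K in series).
Σ(L/K) = 167/0.396 + 340/1.05 = 421.7 + 323.8 = 745.5 d
q = ΔH / Σ(L/K) = 5.58 / 745.5 = 0.007485 m/d (same in every zone)
Zone A: v = q/n = 0.007485/0.42 = 0.01782 m/d → t_A = 167/0.01782 = 9371 d
Zone B: v = q/n = 0.007485/0.30 = 0.02495 m/d → t_B = 340/0.02495 = 13630 d
Total t = 9371 + 13630 = 23000 d
   = 23000 / 365 = 63.0 yr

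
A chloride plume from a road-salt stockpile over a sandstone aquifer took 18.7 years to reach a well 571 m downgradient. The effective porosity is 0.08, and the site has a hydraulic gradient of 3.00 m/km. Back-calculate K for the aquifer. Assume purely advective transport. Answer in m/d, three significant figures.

2.23 m/d

t = 18.7 years = 6826 d
v = L / t = 571 / 6826 = 0.08366 m/d
K = v · n / i = 0.08366 × 0.08 / 0.0030 = 2.23 m/d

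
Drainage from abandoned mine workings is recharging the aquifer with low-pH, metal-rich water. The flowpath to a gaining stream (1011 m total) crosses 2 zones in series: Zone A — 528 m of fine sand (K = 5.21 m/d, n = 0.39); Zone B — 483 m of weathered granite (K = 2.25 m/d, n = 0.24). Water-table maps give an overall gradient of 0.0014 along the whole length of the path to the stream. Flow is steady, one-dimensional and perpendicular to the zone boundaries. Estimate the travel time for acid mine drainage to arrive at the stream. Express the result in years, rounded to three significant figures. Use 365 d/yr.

Continuity: the same q passes through each zone, so ΔH = q·Σ(L_j/K_j) — the zones act as resistances in series.
Σ(L/K) = 528/5.21 + 483/2.25 = 101.3 + 214.7 = 316.0 d
K_eq = L_total / Σ(L/K) = 1011 / 316.0 = 3.199 m/d
q = K_eq · i = 3.199 × 0.0014 = 0.004479 m/d (same in every zone)
Zone A: v = q/n = 0.004479/0.39 = 0.01148 m/d → t_A = 528/0.01148 = 45970 d
Zone B: v = q/n = 0.004479/0.24 = 0.01866 m/d → t_B = 483/0.01866 = 25880 d
Total t = 45970 + 25880 = 71860 d
   = 71860 / 365 = 197 yr

197 years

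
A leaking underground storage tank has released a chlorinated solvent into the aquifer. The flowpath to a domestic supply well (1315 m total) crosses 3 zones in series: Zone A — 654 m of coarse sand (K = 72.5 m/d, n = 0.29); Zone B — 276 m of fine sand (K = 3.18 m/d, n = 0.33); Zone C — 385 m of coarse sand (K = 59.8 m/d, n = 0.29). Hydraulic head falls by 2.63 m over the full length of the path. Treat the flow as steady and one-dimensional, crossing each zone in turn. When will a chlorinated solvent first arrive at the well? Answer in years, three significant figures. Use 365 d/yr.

Steady 1-D flow in series ⇒ the Darcy flux q is identical in every zone and the zone head losses add (resistances L/K in series).
Σ(L/K) = 654/72.5 + 276/3.18 + 385/59.8 = 9.021 + 86.79 + 6.438 = 102.3 d
q = ΔH / Σ(L/K) = 2.63 / 102.3 = 0.02572 m/d (same in every zone)
Zone A: v = q/n = 0.02572/0.29 = 0.08869 m/d → t_A = 654/0.08869 = 7374 d
Zone B: v = q/n = 0.02572/0.33 = 0.07794 m/d → t_B = 276/0.07794 = 3541 d
Zone C: v = q/n = 0.02572/0.29 = 0.08869 m/d → t_C = 385/0.08869 = 4341 d
Total t = 7374 + 3541 + 4341 = 15260 d
   = 15260 / 365 = 41.8 yr

41.8 years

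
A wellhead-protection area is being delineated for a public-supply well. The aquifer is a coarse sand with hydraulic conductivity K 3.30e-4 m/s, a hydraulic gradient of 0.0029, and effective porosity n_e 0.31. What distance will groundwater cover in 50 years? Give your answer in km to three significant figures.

4.87 km

K = 3.30e-4 m/s × 86400 s/d = 28.51 m/d
Darcy flux q = K·i = 28.51 × 0.0029 = 0.08268 m/d
v_s = q/n_e = 0.08268/0.31 = 0.2667 m/d
T = 50 yr × 365 = 18250 d
L = v × T = 0.2667 × 18250 = 4868 m
   = 4.87 km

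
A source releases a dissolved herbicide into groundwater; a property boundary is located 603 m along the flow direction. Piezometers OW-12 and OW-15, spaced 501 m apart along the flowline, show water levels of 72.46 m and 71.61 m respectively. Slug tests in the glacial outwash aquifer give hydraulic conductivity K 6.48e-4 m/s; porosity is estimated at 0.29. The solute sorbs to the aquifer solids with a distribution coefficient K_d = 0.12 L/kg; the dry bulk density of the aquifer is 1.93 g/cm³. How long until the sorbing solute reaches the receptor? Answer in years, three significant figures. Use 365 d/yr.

Hydraulic gradient i = (72.46 − 71.61) / 501 = 0.85 / 501 = 0.001697
K = 6.48e-4 m/s × 86400 s/d = 55.99 m/d
Specific discharge q = 55.99 × 0.001697 = 0.09499 m/d
Seepage velocity v = q / n = 0.09499 / 0.29 = 0.3275 m/d
Retardation R = 1 + ρ_b·K_d/n = 1 + 1.93×0.12/0.29 = 1.799
Contaminant velocity v_c = v/R = 0.3275/1.799 = 0.1821 m/d
t = L/v_c = 603/0.1821 = 3311 d
   = 3311/365 = 9.07 yr

9.07 years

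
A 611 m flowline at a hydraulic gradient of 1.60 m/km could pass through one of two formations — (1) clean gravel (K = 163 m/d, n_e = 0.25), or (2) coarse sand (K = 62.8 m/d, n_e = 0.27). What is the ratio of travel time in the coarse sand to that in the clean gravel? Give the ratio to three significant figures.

Unit 1 (clean gravel): v = 163×0.0016/0.25 = 1.043 m/d, t = 611/1.043 = 585.7 d
Unit 2 (coarse sand): v = 62.8×0.0016/0.27 = 0.3721 m/d, t = 611/0.3721 = 1642 d
t(coarse sand) / t(clean gravel) = 1642/585.7 = 2.80

2.80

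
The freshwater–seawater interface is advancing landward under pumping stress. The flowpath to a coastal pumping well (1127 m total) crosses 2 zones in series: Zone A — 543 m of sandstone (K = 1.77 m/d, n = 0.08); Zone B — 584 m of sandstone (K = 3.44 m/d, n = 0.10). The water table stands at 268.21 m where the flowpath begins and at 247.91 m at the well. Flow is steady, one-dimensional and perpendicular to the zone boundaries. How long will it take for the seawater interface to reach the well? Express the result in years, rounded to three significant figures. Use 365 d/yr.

6.55 years

Total head drop ΔH = 268.21 − 247.91 = 20.30 m
Steady 1-D flow in series ⇒ the Darcy flux q is identical in every zone and the zone head losses add (resistances L/K in series).
Σ(L/K) = 543/1.77 + 584/3.44 = 306.8 + 169.8 = 476.5 d
q = ΔH / Σ(L/K) = 20.30 / 476.5 = 0.04260 m/d (same in every zone)
Zone A: v = q/n = 0.04260/0.08 = 0.5325 m/d → t_A = 543/0.5325 = 1020 d
Zone B: v = q/n = 0.04260/0.10 = 0.4260 m/d → t_B = 584/0.4260 = 1371 d
Total t = 1020 + 1371 = 2391 d
   = 2391 / 365 = 6.55 yr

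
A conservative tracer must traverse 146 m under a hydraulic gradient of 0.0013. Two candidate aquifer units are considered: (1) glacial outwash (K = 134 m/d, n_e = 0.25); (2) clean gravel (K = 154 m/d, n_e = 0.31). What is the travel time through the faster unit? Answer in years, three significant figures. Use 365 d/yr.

Unit 1 (glacial outwash): v = 134×0.0013/0.25 = 0.6968 m/d, t = 146/0.6968 = 209.5 d
Unit 2 (clean gravel): v = 154×0.0013/0.31 = 0.6458 m/d, t = 146/0.6458 = 226.1 d
Faster: 209.5 d / 365 = 0.574 yr

0.574 years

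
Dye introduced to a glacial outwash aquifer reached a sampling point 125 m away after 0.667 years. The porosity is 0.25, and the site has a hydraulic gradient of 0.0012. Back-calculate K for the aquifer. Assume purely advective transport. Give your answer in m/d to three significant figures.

t = 0.667 years = 243.5 d
v = L / t = 125 / 243.5 = 0.5134 m/d
K = v · n / i = 0.5134 × 0.25 / 0.0012 = 107 m/d

107 m/d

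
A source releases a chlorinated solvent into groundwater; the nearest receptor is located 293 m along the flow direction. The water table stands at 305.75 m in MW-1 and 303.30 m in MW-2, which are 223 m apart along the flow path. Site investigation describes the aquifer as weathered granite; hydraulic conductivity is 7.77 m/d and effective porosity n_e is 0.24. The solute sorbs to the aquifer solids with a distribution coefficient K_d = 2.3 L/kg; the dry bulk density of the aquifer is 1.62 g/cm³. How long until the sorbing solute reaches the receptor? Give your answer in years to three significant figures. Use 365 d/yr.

Hydraulic gradient i = (305.75 − 303.30) / 223 = 2.45 / 223 = 0.01099
q = Ki = 7.77 × 0.01099 = 0.08537 m/d
Average linear velocity = 0.08537 / 0.24 = 0.3557 m/d
Retardation R = 1 + ρ_b·K_d/n = 1 + 1.62×2.3/0.24 = 16.53
Contaminant velocity v_c = v/R = 0.3557/16.53 = 0.02152 m/d
t = L/v_c = 293/0.02152 = 13610 d
   = 13610/365 = 37.3 yr

37.3 years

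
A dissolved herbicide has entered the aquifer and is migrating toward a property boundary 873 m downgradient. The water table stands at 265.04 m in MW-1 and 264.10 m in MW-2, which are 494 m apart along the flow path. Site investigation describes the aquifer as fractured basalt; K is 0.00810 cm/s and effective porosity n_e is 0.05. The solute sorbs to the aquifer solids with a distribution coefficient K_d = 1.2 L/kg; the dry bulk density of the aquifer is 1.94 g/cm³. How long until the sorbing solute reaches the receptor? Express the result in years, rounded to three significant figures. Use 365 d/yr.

Hydraulic gradient i = (265.04 − 264.10) / 494 = 0.94 / 494 = 0.001903
K = 0.00810 cm/s × 864 = 6.998 m/d
q = Ki = 6.998 × 0.001903 = 0.01332 m/d
Seepage velocity v = q / n = 0.01332 / 0.05 = 0.2663 m/d
Retardation R = 1 + ρ_b·K_d/n = 1 + 1.94×1.2/0.05 = 47.56
Contaminant velocity v_c = v/R = 0.2663/47.56 = 0.005600 m/d
t = L/v_c = 873/0.005600 = 155900 d
   = 155900/365 = 427 yr

427 years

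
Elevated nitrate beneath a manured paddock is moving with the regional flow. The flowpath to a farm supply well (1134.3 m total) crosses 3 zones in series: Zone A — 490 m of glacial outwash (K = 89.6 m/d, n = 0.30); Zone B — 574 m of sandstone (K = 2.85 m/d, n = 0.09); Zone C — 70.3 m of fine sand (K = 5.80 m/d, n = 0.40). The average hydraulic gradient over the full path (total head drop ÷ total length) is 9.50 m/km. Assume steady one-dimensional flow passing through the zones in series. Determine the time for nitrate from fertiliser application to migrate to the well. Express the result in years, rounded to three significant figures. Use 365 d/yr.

Continuity: the same q passes through each zone, so ΔH = q·Σ(L_j/K_j) — the zones act as resistances in series.
Σ(L/K) = 490/89.6 + 574/2.85 + 70.3/5.80 = 5.469 + 201.4 + 12.12 = 219.0 d
K_eq = L_total / Σ(L/K) = 1134.3 / 219.0 = 5.180 m/d
q = K_eq · i = 5.180 × 0.0095 = 0.04921 m/d (same in every zone)
Zone A: v = q/n = 0.04921/0.30 = 0.1640 m/d → t_A = 490/0.1640 = 2987 d
Zone B: v = q/n = 0.04921/0.09 = 0.5467 m/d → t_B = 574/0.5467 = 1050 d
Zone C: v = q/n = 0.04921/0.40 = 0.1230 m/d → t_C = 70.3/0.1230 = 571.5 d
Total t = 2987 + 1050 + 571.5 = 4609 d
   = 4609 / 365 = 12.6 yr

12.6 years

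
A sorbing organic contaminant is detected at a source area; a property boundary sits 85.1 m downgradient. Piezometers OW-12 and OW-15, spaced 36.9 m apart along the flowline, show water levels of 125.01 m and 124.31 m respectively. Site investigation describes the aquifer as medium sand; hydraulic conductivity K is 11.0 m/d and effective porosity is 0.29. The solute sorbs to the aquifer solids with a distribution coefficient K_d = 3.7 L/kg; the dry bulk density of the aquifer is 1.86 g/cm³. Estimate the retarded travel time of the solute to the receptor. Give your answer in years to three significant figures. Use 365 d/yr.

Hydraulic gradient i = (125.01 − 124.31) / 36.9 = 0.70 / 36.9 = 0.01897
Specific discharge q = 11.0 × 0.01897 = 0.2087 m/d
v = Ki/n = 11.0·0.01897/0.29 = 0.7196 m/d
Retardation R = 1 + ρ_b·K_d/n = 1 + 1.86×3.7/0.29 = 24.73
Contaminant velocity v_c = v/R = 0.7196/24.73 = 0.02910 m/d
t = L/v_c = 85.1/0.02910 = 2925 d
   = 2925/365 = 8.01 yr

8.01 years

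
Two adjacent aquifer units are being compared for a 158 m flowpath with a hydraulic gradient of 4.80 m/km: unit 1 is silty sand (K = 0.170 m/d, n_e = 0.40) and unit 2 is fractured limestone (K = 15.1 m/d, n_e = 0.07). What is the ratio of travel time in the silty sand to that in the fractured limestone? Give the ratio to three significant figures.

Unit 1 (silty sand): v = 0.170×0.0048/0.40 = 0.002040 m/d, t = 158/0.002040 = 77450 d
Unit 2 (fractured limestone): v = 15.1×0.0048/0.07 = 1.035 m/d, t = 158/1.035 = 152.6 d
t(silty sand) / t(fractured limestone) = 77450/152.6 = 508

508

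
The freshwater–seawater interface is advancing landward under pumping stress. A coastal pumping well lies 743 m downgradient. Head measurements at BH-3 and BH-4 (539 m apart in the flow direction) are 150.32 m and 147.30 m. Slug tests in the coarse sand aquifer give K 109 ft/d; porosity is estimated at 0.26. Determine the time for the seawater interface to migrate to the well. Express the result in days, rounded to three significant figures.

1040 days

Hydraulic gradient i = (150.32 − 147.30) / 539 = 3.02 / 539 = 0.005603
K = 109 ft/d × 0.3048 = 33.22 m/d
Specific discharge q = 33.22 × 0.005603 = 0.1861 m/d
v = Ki/n = 33.22·0.005603/0.26 = 0.7160 m/d
t = L / v = 743 / 0.7160 = 1038 d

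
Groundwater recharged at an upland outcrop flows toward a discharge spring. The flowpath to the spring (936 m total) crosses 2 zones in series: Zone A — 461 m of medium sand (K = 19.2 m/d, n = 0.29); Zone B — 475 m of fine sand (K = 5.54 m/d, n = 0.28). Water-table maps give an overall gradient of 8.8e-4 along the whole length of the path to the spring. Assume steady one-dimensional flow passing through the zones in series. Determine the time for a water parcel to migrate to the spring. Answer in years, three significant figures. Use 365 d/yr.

97.4 years

Continuity: the same q passes through each zone, so ΔH = q·Σ(L_j/K_j) — the zones act as resistances in series.
Σ(L/K) = 461/19.2 + 475/5.54 = 24.01 + 85.74 = 109.8 d
K_eq = L_total / Σ(L/K) = 936 / 109.8 = 8.528 m/d
q = K_eq · i = 8.528 × 8.8e-4 = 0.007505 m/d (same in every zone)
Zone A: v = q/n = 0.007505/0.29 = 0.02588 m/d → t_A = 461/0.02588 = 17810 d
Zone B: v = q/n = 0.007505/0.28 = 0.02680 m/d → t_B = 475/0.02680 = 17720 d
Total t = 17810 + 17720 = 35530 d
   = 35530 / 365 = 97.4 yr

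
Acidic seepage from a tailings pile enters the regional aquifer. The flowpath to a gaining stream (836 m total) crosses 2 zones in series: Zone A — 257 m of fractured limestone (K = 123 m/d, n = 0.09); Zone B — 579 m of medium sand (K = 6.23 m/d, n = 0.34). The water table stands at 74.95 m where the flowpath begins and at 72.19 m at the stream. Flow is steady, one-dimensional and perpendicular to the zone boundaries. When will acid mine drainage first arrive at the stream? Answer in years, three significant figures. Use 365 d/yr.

20.8 years

Total head drop ΔH = 74.95 − 72.19 = 2.76 m
Continuity: the same q passes through each zone, so ΔH = q·Σ(L_j/K_j) — the zones act as resistances in series.
Σ(L/K) = 257/123 + 579/6.23 = 2.089 + 92.94 = 95.03 d
q = ΔH / Σ(L/K) = 2.76 / 95.03 = 0.02904 m/d (same in every zone)
Zone A: v = q/n = 0.02904/0.09 = 0.3227 m/d → t_A = 257/0.3227 = 796.4 d
Zone B: v = q/n = 0.02904/0.34 = 0.08542 m/d → t_B = 579/0.08542 = 6778 d
Total t = 796.4 + 6778 = 7574 d
   = 7574 / 365 = 20.8 yr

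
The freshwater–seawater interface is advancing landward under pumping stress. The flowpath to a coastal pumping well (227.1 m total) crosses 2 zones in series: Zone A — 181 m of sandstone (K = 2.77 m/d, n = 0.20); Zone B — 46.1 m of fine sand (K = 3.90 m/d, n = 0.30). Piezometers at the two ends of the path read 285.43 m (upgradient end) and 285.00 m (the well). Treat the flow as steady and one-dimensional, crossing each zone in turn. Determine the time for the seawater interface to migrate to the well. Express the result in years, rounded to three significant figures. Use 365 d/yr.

24.6 years

Total head drop ΔH = 285.43 − 285.00 = 0.43 m
Steady 1-D flow in series ⇒ the Darcy flux q is identical in every zone and the zone head losses add (resistances L/K in series).
Σ(L/K) = 181/2.77 + 46.1/3.90 = 65.34 + 11.82 = 77.16 d
q = ΔH / Σ(L/K) = 0.43 / 77.16 = 0.005573 m/d (same in every zone)
Zone A: v = q/n = 0.005573/0.20 = 0.02786 m/d → t_A = 181/0.02786 = 6496 d
Zone B: v = q/n = 0.005573/0.30 = 0.01858 m/d → t_B = 46.1/0.01858 = 2482 d
Total t = 6496 + 2482 = 8978 d
   = 8978 / 365 = 24.6 yr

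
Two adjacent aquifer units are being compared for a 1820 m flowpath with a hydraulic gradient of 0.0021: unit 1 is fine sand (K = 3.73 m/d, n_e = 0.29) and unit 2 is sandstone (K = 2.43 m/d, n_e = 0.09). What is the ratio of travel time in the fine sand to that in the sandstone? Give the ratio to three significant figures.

Unit 1 (fine sand): v = 3.73×0.0021/0.29 = 0.02701 m/d, t = 1820/0.02701 = 67380 d
Unit 2 (sandstone): v = 2.43×0.0021/0.09 = 0.05670 m/d, t = 1820/0.05670 = 32100 d
t(fine sand) / t(sandstone) = 67380/32100 = 2.10

2.10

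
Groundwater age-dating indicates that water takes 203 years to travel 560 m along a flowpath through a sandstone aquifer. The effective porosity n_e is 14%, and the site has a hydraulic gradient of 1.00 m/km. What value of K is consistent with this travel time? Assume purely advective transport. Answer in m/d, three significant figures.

t = 203 years = 74100 d
v = L / t = 560 / 74100 = 0.007558 m/d
K = v · n / i = 0.007558 × 0.14 / 0.0010 = 1.06 m/d

1.06 m/d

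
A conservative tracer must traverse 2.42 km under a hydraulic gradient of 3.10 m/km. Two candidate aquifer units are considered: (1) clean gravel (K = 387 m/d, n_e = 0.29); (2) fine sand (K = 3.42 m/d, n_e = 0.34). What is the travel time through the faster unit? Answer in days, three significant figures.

585 days

Unit 1 (clean gravel): v = 387×0.0031/0.29 = 4.137 m/d, t = 2420/4.137 = 585.0 d
Unit 2 (fine sand): v = 3.42×0.0031/0.34 = 0.03118 m/d, t = 2420/0.03118 = 77610 d
Faster unit: t = 585 d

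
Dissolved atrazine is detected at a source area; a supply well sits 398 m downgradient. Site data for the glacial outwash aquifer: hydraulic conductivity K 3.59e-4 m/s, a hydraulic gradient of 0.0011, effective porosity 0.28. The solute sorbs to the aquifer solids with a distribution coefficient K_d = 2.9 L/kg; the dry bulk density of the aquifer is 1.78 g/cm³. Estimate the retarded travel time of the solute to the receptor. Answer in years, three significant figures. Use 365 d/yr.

174 years

K = 3.59e-4 m/s × 86400 s/d = 31.02 m/d
q = Ki = 31.02 × 0.0011 = 0.03412 m/d
v = Ki/n = 31.02·0.0011/0.28 = 0.1219 m/d
Retardation R = 1 + ρ_b·K_d/n = 1 + 1.78×2.9/0.28 = 19.44
Contaminant velocity v_c = v/R = 0.1219/19.44 = 0.006270 m/d
t = L/v_c = 398/0.006270 = 63480 d
   = 63480/365 = 174 yr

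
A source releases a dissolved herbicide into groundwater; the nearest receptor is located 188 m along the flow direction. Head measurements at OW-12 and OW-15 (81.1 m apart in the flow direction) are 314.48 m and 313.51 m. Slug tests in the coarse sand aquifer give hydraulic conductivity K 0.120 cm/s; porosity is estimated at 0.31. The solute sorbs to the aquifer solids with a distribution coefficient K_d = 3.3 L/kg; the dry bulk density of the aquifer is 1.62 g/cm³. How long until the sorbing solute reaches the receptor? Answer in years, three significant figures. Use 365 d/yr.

2.35 years

Hydraulic gradient i = (314.48 − 313.51) / 81.1 = 0.97 / 81.1 = 0.01196
K = 0.120 cm/s × 864 = 103.7 m/d
q = Ki = 103.7 × 0.01196 = 1.240 m/d
v_s = q/n_e = 1.240/0.31 = 4.000 m/d
Retardation R = 1 + ρ_b·K_d/n = 1 + 1.62×3.3/0.31 = 18.25
Contaminant velocity v_c = v/R = 4.000/18.25 = 0.2192 m/d
t = L/v_c = 188/0.2192 = 857.5 d
   = 857.5/365 = 2.35 yr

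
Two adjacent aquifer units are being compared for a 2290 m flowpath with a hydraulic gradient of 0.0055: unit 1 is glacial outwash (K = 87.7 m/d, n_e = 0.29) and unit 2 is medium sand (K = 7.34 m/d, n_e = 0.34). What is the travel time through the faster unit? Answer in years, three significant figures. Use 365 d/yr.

3.77 years

Unit 1 (glacial outwash): v = 87.7×0.0055/0.29 = 1.663 m/d, t = 2290/1.663 = 1377 d
Unit 2 (medium sand): v = 7.34×0.0055/0.34 = 0.1187 m/d, t = 2290/0.1187 = 19290 d
Faster: 1377 d / 365 = 3.77 yr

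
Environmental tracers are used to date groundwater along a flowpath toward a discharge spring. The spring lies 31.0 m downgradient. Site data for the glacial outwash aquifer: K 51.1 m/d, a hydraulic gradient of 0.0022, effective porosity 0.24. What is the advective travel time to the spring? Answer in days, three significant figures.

66.2 days

q = Ki = 51.1 × 0.0022 = 0.1124 m/d
Average linear velocity = 0.1124 / 0.24 = 0.4684 m/d
t = L / v = 31.0 / 0.4684 = 66.18 d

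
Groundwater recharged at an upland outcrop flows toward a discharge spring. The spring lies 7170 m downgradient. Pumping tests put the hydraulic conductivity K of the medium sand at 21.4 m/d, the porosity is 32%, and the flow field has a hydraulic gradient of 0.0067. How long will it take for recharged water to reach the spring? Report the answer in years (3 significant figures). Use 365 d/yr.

43.8 years

Specific discharge q = 21.4 × 0.0067 = 0.1434 m/d
Seepage velocity v = q / n = 0.1434 / 0.32 = 0.4481 m/d
t = L / v = 7170 / 0.4481 = 16000 d
   = 16000 / 365 = 43.8 yr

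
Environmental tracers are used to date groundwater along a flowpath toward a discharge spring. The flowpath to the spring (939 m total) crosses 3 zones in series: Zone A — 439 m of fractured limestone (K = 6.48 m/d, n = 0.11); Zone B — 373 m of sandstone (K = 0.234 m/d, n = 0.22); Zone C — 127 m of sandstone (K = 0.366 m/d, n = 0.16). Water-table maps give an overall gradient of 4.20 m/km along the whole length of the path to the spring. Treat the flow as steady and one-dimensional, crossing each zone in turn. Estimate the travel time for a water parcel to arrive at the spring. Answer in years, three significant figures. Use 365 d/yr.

Steady 1-D flow in series ⇒ the Darcy flux q is identical in every zone and the zone head losses add (resistances L/K in series).
Σ(L/K) = 439/6.48 + 373/0.234 + 127/0.366 = 67.75 + 1594 + 347.0 = 2009 d
K_eq = L_total / Σ(L/K) = 939 / 2009 = 0.4675 m/d
q = K_eq · i = 0.4675 × 0.0042 = 0.001963 m/d (same in every zone)
Zone A: v = q/n = 0.001963/0.11 = 0.01785 m/d → t_A = 439/0.01785 = 24600 d
Zone B: v = q/n = 0.001963/0.22 = 0.008924 m/d → t_B = 373/0.008924 = 41800 d
Zone C: v = q/n = 0.001963/0.16 = 0.01227 m/d → t_C = 127/0.01227 = 10350 d
Total t = 24600 + 41800 + 10350 = 76740 d
   = 76740 / 365 = 210 yr

210 years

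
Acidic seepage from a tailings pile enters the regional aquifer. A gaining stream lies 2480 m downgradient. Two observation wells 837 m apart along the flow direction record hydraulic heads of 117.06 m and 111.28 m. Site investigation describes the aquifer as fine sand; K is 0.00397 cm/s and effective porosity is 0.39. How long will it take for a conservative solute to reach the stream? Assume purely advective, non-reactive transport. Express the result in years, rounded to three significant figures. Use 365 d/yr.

112 years

Hydraulic gradient i = (117.06 − 111.28) / 837 = 5.78 / 837 = 0.006906
K = 0.00397 cm/s × 864 = 3.430 m/d
q = Ki = 3.430 × 0.006906 = 0.02369 m/d
v_s = q/n_e = 0.02369/0.39 = 0.06074 m/d
t = L / v = 2480 / 0.06074 = 40830 d
   = 40830 / 365 = 112 yr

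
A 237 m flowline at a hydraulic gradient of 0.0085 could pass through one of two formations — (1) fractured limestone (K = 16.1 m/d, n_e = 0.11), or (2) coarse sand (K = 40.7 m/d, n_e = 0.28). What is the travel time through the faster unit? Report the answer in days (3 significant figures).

191 days

Unit 1 (fractured limestone): v = 16.1×0.0085/0.11 = 1.244 m/d, t = 237/1.244 = 190.5 d
Unit 2 (coarse sand): v = 40.7×0.0085/0.28 = 1.236 m/d, t = 237/1.236 = 191.8 d
Faster unit: t = 191 d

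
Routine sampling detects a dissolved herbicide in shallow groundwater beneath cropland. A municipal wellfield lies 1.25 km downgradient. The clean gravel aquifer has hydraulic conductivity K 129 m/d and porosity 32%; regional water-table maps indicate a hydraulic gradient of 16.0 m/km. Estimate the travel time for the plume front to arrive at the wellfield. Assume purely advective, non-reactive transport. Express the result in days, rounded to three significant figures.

194 days

Specific discharge q = 129 × 0.016 = 2.064 m/d
Seepage velocity v = q / n = 2.064 / 0.32 = 6.450 m/d
L = 1.25 km = 1250 m
t = L / v = 1250 / 6.450 = 193.8 d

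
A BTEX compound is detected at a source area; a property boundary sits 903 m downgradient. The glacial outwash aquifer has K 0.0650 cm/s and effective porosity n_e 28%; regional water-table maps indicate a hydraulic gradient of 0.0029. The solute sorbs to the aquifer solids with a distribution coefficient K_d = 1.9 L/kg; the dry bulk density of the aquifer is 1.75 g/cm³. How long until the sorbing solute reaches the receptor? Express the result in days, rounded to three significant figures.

K = 0.0650 cm/s × 864 = 56.16 m/d
Darcy flux q = K·i = 56.16 × 0.0029 = 0.1629 m/d
Seepage velocity v = q / n = 0.1629 / 0.28 = 0.5817 m/d
Retardation R = 1 + ρ_b·K_d/n = 1 + 1.75×1.9/0.28 = 12.87
Contaminant velocity v_c = v/R = 0.5817/12.87 = 0.04518 m/d
t = L/v_c = 903/0.04518 = 19990 d

20000 days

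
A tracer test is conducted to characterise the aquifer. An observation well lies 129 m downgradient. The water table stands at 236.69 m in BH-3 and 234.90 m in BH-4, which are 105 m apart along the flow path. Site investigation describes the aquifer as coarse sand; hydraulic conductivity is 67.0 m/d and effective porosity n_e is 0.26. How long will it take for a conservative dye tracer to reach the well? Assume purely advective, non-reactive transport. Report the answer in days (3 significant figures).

Hydraulic gradient i = (236.69 − 234.90) / 105 = 1.79 / 105 = 0.01705
Darcy flux q = K·i = 67.0 × 0.01705 = 1.142 m/d
v_s = q/n_e = 1.142/0.26 = 4.393 m/d
t = L / v = 129 / 4.393 = 29.36 d

29.4 days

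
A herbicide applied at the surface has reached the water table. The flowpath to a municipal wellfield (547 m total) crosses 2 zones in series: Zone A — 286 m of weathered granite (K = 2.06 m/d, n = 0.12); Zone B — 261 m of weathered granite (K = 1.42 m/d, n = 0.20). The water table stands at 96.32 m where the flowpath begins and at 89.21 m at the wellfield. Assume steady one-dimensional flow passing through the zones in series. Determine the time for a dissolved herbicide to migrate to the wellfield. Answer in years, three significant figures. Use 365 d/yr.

10.8 years

Total head drop ΔH = 96.32 − 89.21 = 7.11 m
Steady 1-D flow in series ⇒ the Darcy flux q is identical in every zone and the zone head losses add (resistances L/K in series).
Σ(L/K) = 286/2.06 + 261/1.42 = 138.8 + 183.8 = 322.6 d
q = ΔH / Σ(L/K) = 7.11 / 322.6 = 0.02204 m/d (same in every zone)
Zone A: v = q/n = 0.02204/0.12 = 0.1836 m/d → t_A = 286/0.1836 = 1557 d
Zone B: v = q/n = 0.02204/0.20 = 0.1102 m/d → t_B = 261/0.1102 = 2369 d
Total t = 1557 + 2369 = 3926 d
   = 3926 / 365 = 10.8 yr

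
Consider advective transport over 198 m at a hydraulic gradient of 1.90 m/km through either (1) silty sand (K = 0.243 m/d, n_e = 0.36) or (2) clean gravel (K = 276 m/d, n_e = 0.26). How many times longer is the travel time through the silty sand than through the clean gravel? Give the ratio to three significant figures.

1570

Unit 1 (silty sand): v = 0.243×0.0019/0.36 = 0.001283 m/d, t = 198/0.001283 = 154400 d
Unit 2 (clean gravel): v = 276×0.0019/0.26 = 2.017 m/d, t = 198/2.017 = 98.17 d
t(silty sand) / t(clean gravel) = 154400/98.17 = 1570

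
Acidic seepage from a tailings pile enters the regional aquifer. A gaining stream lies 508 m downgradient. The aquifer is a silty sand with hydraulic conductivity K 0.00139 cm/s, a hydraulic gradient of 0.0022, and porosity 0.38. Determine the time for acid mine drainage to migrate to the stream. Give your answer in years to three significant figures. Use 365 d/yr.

200 years

K = 0.00139 cm/s × 864 = 1.201 m/d
q = Ki = 1.201 × 0.0022 = 0.002642 m/d
v = Ki/n = 1.201·0.0022/0.38 = 0.006953 m/d
t = L / v = 508 / 0.006953 = 73060 d
   = 73060 / 365 = 200 yr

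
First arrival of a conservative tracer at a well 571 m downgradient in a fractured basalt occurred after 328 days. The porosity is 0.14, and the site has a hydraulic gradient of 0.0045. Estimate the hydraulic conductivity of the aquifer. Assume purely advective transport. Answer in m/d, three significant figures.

v = L / t = 571 / 328 = 1.741 m/d
K = v · n / i = 1.741 × 0.14 / 0.0045 = 54.2 m/d

54.2 m/d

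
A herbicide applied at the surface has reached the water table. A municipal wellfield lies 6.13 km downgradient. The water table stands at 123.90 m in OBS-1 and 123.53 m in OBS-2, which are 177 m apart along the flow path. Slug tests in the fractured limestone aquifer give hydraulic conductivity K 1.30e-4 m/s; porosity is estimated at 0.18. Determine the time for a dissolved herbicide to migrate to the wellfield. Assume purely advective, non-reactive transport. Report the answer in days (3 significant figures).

Hydraulic gradient i = (123.90 − 123.53) / 177 = 0.37 / 177 = 0.002090
K = 1.30e-4 m/s × 86400 s/d = 11.23 m/d
q = Ki = 11.23 × 0.002090 = 0.02348 m/d
Seepage velocity v = q / n = 0.02348 / 0.18 = 0.1304 m/d
L = 6.13 km = 6130 m
t = L / v = 6130 / 0.1304 = 46990 d

47000 days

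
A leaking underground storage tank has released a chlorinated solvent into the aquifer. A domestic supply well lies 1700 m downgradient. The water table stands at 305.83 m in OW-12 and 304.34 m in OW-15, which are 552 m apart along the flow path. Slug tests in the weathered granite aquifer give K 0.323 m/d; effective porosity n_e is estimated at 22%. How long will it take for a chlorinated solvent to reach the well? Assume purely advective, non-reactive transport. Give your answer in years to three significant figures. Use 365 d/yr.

1180 years

Hydraulic gradient i = (305.83 − 304.34) / 552 = 1.49 / 552 = 0.002699
q = Ki = 0.323 × 0.002699 = 8.719e-4 m/d
v = Ki/n = 0.323·0.002699/0.22 = 0.003963 m/d
t = L / v = 1700 / 0.003963 = 429000 d
   = 429000 / 365 = 1180 yr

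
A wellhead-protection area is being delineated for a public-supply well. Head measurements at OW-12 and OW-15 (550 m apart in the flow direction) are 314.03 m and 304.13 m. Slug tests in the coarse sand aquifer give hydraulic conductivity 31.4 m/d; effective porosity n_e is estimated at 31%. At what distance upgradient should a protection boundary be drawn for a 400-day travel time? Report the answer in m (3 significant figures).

Hydraulic gradient i = (314.03 − 304.13) / 550 = 9.90 / 550 = 0.01800
q = Ki = 31.4 × 0.01800 = 0.5652 m/d
v = Ki/n = 31.4·0.01800/0.31 = 1.823 m/d
L = v × T = 1.823 × 400 = 729.3 m

729 m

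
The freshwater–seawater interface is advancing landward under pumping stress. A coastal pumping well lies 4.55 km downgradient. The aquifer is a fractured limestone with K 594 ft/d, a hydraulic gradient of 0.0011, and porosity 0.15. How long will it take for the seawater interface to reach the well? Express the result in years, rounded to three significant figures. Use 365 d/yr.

9.39 years

K = 594 ft/d × 0.3048 = 181.1 m/d
Specific discharge q = 181.1 × 0.0011 = 0.1992 m/d
Seepage velocity v = q / n = 0.1992 / 0.15 = 1.328 m/d
L = 4.55 km = 4550 m
t = L / v = 4550 / 1.328 = 3427 d
   = 3427 / 365 = 9.39 yr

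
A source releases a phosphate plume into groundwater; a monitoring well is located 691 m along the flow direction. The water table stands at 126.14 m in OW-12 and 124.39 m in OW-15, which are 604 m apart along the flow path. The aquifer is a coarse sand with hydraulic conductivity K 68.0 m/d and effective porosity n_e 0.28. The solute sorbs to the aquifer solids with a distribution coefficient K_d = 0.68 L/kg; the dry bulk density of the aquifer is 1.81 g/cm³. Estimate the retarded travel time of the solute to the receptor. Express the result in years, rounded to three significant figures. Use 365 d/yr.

Hydraulic gradient i = (126.14 − 124.39) / 604 = 1.75 / 604 = 0.002897
Darcy flux q = K·i = 68.0 × 0.002897 = 0.1970 m/d
v_s = q/n_e = 0.1970/0.28 = 0.7036 m/d
Retardation R = 1 + ρ_b·K_d/n = 1 + 1.81×0.68/0.28 = 5.396
Contaminant velocity v_c = v/R = 0.7036/5.396 = 0.1304 m/d
t = L/v_c = 691/0.1304 = 5299 d
   = 5299/365 = 14.5 yr

14.5 years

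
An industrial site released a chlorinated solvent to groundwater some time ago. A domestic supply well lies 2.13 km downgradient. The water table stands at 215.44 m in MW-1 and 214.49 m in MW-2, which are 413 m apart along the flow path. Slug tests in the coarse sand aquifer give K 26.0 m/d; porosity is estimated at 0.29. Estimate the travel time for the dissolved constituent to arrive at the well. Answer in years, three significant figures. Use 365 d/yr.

28.3 years

Hydraulic gradient i = (215.44 − 214.49) / 413 = 0.95 / 413 = 0.002300
Darcy flux q = K·i = 26.0 × 0.002300 = 0.05981 m/d
v_s = q/n_e = 0.05981/0.29 = 0.2062 m/d
L = 2.13 km = 2130 m
t = L / v = 2130 / 0.2062 = 10330 d
   = 10330 / 365 = 28.3 yr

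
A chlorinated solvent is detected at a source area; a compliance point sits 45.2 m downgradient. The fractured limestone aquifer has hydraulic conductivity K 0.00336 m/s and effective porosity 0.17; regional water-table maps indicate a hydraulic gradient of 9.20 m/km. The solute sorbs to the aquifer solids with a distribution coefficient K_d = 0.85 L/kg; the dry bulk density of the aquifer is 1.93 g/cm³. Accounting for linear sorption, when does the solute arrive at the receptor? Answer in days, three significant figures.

30.6 days

K = 0.00336 m/s × 86400 s/d = 290.3 m/d
q = Ki = 290.3 × 0.0092 = 2.671 m/d
v_s = q/n_e = 2.671/0.17 = 15.71 m/d
Retardation R = 1 + ρ_b·K_d/n = 1 + 1.93×0.85/0.17 = 10.65
Contaminant velocity v_c = v/R = 15.71/10.65 = 1.475 m/d
t = L/v_c = 45.2/1.475 = 30.64 d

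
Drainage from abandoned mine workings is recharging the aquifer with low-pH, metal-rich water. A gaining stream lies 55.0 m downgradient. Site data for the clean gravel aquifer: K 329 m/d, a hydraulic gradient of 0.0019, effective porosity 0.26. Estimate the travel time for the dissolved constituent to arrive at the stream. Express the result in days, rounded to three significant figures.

q = Ki = 329 × 0.0019 = 0.6251 m/d
v_s = q/n_e = 0.6251/0.26 = 2.404 m/d
t = L / v = 55.0 / 2.404 = 22.88 d

22.9 days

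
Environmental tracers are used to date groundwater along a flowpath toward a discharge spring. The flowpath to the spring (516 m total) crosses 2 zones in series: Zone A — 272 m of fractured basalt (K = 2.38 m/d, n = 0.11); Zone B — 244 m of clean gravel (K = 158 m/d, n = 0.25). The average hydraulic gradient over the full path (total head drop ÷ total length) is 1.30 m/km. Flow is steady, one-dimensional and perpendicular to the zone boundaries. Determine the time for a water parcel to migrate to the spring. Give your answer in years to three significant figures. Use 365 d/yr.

43.0 years

Continuity: the same q passes through each zone, so ΔH = q·Σ(L_j/K_j) — the zones act as resistances in series.
Σ(L/K) = 272/2.38 + 244/158 = 114.3 + 1.544 = 115.8 d
K_eq = L_total / Σ(L/K) = 516 / 115.8 = 4.455 m/d
q = K_eq · i = 4.455 × 0.0013 = 0.005791 m/d (same in every zone)
Zone A: v = q/n = 0.005791/0.11 = 0.05265 m/d → t_A = 272/0.05265 = 5166 d
Zone B: v = q/n = 0.005791/0.25 = 0.02316 m/d → t_B = 244/0.02316 = 10530 d
Total t = 5166 + 10530 = 15700 d
   = 15700 / 365 = 43.0 yr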